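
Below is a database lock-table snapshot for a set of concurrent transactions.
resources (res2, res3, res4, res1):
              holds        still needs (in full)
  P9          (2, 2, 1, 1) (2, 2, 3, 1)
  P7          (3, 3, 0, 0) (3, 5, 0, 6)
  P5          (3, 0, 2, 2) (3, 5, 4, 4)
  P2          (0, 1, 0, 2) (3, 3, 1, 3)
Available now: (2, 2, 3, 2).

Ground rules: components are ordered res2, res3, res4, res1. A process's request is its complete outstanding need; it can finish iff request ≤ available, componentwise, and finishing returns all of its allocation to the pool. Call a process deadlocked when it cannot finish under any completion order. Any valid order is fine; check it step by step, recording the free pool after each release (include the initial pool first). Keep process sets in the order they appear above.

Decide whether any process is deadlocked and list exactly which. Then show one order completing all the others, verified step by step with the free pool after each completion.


The deadlocked set is empty.
Key observation: P9 leads a chain of completions in which each release enables another process.
One completion order for the rest: P9, P2, P5, P7. Step-by-step check:
  pool = (2, 2, 3, 2)
  run P9 (needs (2, 2, 3, 1), free (2, 2, 3, 2)); after release of (2, 2, 1, 1) the pool is (4, 4, 4, 3)
  run P2 (needs (3, 3, 1, 3), free (4, 4, 4, 3)); after release of (0, 1, 0, 2) the pool is (4, 5, 4, 5)
  run P5 (needs (3, 5, 4, 4), free (4, 5, 4, 5)); after release of (3, 0, 2, 2) the pool is (7, 5, 6, 7)
  run P7 (needs (3, 5, 0, 6), free (7, 5, 6, 7)); after release of (3, 3, 0, 0) the pool is (10, 8, 6, 7)


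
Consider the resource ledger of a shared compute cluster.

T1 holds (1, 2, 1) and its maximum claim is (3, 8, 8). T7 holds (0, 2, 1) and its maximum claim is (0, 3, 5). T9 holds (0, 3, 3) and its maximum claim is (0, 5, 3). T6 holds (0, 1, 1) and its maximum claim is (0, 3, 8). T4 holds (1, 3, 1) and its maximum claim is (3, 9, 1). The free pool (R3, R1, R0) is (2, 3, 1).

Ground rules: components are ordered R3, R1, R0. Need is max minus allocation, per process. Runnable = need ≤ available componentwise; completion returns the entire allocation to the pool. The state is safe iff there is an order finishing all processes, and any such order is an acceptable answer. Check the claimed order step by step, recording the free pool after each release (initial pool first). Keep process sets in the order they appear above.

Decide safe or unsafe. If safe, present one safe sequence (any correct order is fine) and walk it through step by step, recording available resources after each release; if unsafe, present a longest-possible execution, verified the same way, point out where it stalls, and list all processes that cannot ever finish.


UNSAFE — no complete ordering exists.
Key observation: the pool after T9, T4, T7 is (3, 11, 6); every surviving request exceeds it in R0, so progress ends there.
Going as far as possible: T9, T4, T7; after that, nothing fits. Check, step by step:
  pool = (2, 3, 1)
  T9 needs (0, 2, 0) <= (2, 3, 1) -> finishes; pool += (0, 3, 3) = (2, 6, 4)
  T4 needs (2, 6, 0) <= (2, 6, 4) -> finishes; pool += (1, 3, 1) = (3, 9, 5)
  T7 needs (0, 1, 4) <= (3, 9, 5) -> finishes; pool += (0, 2, 1) = (3, 11, 6)
  blocked: T1 wants (2, 6, 7), pool (3, 11, 6) — not enough R0
  blocked: T6 wants (0, 2, 7), pool (3, 11, 6) — not enough R0
Permanently blocked: T1 and T6.


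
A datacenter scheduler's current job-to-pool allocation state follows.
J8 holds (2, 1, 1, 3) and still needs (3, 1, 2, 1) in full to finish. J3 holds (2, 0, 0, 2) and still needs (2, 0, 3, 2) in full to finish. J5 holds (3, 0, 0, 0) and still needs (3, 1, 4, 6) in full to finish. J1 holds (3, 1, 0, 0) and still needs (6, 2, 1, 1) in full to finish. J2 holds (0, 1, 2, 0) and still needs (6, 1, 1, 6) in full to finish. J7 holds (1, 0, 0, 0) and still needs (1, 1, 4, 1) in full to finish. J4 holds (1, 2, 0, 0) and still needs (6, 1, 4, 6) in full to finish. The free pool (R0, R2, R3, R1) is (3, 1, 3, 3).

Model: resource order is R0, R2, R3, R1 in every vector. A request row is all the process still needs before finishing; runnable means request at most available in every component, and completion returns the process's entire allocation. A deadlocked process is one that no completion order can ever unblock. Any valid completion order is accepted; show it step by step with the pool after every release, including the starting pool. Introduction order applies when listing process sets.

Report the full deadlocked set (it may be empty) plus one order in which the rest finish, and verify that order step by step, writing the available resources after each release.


The deadlocked set is empty.
Key observation: the pool covers J8 at once, and every later process fits after earlier releases.
The rest can finish in the order J8, J7, J5, J1, J2, J4, J3. Walking it through:
  pool = (3, 1, 3, 3)
  J8 needs (3, 1, 2, 1) <= (3, 1, 3, 3) -> finishes; pool += (2, 1, 1, 3) = (5, 2, 4, 6)
  J7 needs (1, 1, 4, 1) <= (5, 2, 4, 6) -> finishes; pool += (1, 0, 0, 0) = (6, 2, 4, 6)
  J5 needs (3, 1, 4, 6) <= (6, 2, 4, 6) -> finishes; pool += (3, 0, 0, 0) = (9, 2, 4, 6)
  J1 needs (6, 2, 1, 1) <= (9, 2, 4, 6) -> finishes; pool += (3, 1, 0, 0) = (12, 3, 4, 6)
  J2 needs (6, 1, 1, 6) <= (12, 3, 4, 6) -> finishes; pool += (0, 1, 2, 0) = (12, 4, 6, 6)
  J4 needs (6, 1, 4, 6) <= (12, 4, 6, 6) -> finishes; pool += (1, 2, 0, 0) = (13, 6, 6, 6)
  J3 needs (2, 0, 3, 2) <= (13, 6, 6, 6) -> finishes; pool += (2, 0, 0, 2) = (15, 6, 6, 8)


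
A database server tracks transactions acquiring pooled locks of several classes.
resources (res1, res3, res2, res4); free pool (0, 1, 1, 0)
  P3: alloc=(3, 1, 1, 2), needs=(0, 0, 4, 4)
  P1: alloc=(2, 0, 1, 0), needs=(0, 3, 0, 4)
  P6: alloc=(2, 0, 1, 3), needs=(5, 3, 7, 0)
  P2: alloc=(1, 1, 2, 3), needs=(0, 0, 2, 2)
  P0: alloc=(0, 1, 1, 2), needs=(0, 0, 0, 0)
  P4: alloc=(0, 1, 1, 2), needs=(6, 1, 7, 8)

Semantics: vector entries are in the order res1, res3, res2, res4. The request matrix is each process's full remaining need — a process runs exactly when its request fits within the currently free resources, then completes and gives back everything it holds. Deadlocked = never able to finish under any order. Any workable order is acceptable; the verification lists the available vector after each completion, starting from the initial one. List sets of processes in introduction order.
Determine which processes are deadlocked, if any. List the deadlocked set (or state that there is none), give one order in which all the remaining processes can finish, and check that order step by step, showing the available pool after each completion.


Deadlocked set: P6 and P4.
Key observation: once P0, P2, P3, P1 finish, the pool peaks at (6, 4, 6, 7) — and every remaining process still needs more res2 than that.
A valid finishing order for the others: P0, P2, P3, P1. Step-by-step check:
  pool = (0, 1, 1, 0)
  run P0 (needs (0, 0, 0, 0), free (0, 1, 1, 0)); after release of (0, 1, 1, 2) the pool is (0, 2, 2, 2)
  run P2 (needs (0, 0, 2, 2), free (0, 2, 2, 2)); after release of (1, 1, 2, 3) the pool is (1, 3, 4, 5)
  run P3 (needs (0, 0, 4, 4), free (1, 3, 4, 5)); after release of (3, 1, 1, 2) the pool is (4, 4, 5, 7)
  run P1 (needs (0, 3, 0, 4), free (4, 4, 5, 7)); after release of (2, 0, 1, 0) the pool is (6, 4, 6, 7)
The stuck group stays short no matter what:
  P6 still needs (5, 3, 7, 0) but only (6, 4, 6, 7) is free — short on res2
  P4 still needs (6, 1, 7, 8) but only (6, 4, 6, 7) is free — short on res2 and res4


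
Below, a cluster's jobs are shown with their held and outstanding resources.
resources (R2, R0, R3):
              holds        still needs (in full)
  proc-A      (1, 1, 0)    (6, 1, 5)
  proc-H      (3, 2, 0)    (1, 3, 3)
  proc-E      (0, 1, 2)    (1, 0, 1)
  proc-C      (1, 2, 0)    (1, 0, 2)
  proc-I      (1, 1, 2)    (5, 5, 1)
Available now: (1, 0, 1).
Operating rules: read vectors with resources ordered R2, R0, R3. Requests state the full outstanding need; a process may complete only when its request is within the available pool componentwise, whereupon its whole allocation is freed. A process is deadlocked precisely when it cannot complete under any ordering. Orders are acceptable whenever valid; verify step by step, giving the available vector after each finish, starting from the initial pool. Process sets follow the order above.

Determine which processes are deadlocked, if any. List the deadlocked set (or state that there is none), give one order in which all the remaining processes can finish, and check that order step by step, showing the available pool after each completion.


The deadlocked set is empty.
Key observation: starting with proc-E, each completion frees enough for the next — no one is permanently blocked.
The rest can finish in the order proc-E, proc-C, proc-H, proc-I, proc-A. Walking it through:
  pool = (1, 0, 1)
  proc-E needs (1, 0, 1) <= (1, 0, 1) -> finishes; pool += (0, 1, 2) = (1, 1, 3)
  proc-C needs (1, 0, 2) <= (1, 1, 3) -> finishes; pool += (1, 2, 0) = (2, 3, 3)
  proc-H needs (1, 3, 3) <= (2, 3, 3) -> finishes; pool += (3, 2, 0) = (5, 5, 3)
  proc-I needs (5, 5, 1) <= (5, 5, 3) -> finishes; pool += (1, 1, 2) = (6, 6, 5)
  proc-A needs (6, 1, 5) <= (6, 6, 5) -> finishes; pool += (1, 1, 0) = (7, 7, 5)


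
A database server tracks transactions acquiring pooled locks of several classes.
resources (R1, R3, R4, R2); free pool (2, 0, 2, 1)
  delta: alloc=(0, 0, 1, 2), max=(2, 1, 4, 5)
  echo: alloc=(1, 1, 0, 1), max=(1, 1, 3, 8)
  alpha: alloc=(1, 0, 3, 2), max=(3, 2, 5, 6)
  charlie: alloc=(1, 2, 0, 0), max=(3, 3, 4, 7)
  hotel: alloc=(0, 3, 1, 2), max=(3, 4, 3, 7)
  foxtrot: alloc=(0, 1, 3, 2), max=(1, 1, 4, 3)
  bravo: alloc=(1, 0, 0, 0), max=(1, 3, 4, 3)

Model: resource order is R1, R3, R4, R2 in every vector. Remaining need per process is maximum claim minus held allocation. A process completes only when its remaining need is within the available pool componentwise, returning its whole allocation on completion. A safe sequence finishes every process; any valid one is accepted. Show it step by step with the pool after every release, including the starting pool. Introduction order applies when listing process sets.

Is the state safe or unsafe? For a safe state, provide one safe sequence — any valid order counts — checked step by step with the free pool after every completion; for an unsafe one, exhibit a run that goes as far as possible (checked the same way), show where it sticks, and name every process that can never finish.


UNSAFE — no complete ordering exists.
Key observation: after foxtrot, delta the pool peaks at (2, 1, 6, 5), and each blocked process is short somewhere: echo on R2; alpha on R3; charlie on R2; hotel on R1; bravo on R3.
Going as far as possible: foxtrot, delta; after that, nothing fits. Walking it through:
  pool = (2, 0, 2, 1)
  run foxtrot (needs (1, 0, 1, 1), free (2, 0, 2, 1)); after release of (0, 1, 3, 2) the pool is (2, 1, 5, 3)
  run delta (needs (2, 1, 3, 3), free (2, 1, 5, 3)); after release of (0, 0, 1, 2) the pool is (2, 1, 6, 5)
  blocked: echo wants (0, 0, 3, 7), pool (2, 1, 6, 5) — not enough R2
  blocked: alpha wants (2, 2, 2, 4), pool (2, 1, 6, 5) — not enough R3
  blocked: charlie wants (2, 1, 4, 7), pool (2, 1, 6, 5) — not enough R2
  blocked: hotel wants (3, 1, 2, 5), pool (2, 1, 6, 5) — not enough R1
  blocked: bravo wants (0, 3, 4, 3), pool (2, 1, 6, 5) — not enough R3
Processes that can never finish: echo, alpha, charlie, hotel and bravo.


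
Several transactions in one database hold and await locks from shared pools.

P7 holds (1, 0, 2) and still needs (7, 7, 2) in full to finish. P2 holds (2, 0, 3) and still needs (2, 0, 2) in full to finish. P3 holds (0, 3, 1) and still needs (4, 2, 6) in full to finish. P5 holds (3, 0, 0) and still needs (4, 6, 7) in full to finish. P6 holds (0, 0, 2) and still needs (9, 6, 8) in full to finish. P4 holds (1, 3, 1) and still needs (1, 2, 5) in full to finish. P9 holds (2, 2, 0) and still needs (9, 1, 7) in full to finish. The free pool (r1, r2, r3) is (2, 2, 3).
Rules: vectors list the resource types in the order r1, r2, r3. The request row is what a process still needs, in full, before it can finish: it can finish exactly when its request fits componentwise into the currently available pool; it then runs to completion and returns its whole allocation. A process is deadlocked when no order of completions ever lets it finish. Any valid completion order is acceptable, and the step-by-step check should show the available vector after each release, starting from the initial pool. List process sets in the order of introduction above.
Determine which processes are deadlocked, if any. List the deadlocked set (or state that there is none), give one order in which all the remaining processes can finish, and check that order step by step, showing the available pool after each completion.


No process is deadlocked.
Key observation: there is always a runnable process — P2 first — so the state unwinds completely.
The rest can finish in the order P2, P4, P3, P5, P7, P6, P9. Verifying each step:
  pool = (2, 2, 3)
  P2 needs (2, 0, 2) <= (2, 2, 3) -> finishes; pool += (2, 0, 3) = (4, 2, 6)
  P4 needs (1, 2, 5) <= (4, 2, 6) -> finishes; pool += (1, 3, 1) = (5, 5, 7)
  P3 needs (4, 2, 6) <= (5, 5, 7) -> finishes; pool += (0, 3, 1) = (5, 8, 8)
  P5 needs (4, 6, 7) <= (5, 8, 8) -> finishes; pool += (3, 0, 0) = (8, 8, 8)
  P7 needs (7, 7, 2) <= (8, 8, 8) -> finishes; pool += (1, 0, 2) = (9, 8, 10)
  P6 needs (9, 6, 8) <= (9, 8, 10) -> finishes; pool += (0, 0, 2) = (9, 8, 12)
  P9 needs (9, 1, 7) <= (9, 8, 12) -> finishes; pool += (2, 2, 0) = (11, 10, 12)


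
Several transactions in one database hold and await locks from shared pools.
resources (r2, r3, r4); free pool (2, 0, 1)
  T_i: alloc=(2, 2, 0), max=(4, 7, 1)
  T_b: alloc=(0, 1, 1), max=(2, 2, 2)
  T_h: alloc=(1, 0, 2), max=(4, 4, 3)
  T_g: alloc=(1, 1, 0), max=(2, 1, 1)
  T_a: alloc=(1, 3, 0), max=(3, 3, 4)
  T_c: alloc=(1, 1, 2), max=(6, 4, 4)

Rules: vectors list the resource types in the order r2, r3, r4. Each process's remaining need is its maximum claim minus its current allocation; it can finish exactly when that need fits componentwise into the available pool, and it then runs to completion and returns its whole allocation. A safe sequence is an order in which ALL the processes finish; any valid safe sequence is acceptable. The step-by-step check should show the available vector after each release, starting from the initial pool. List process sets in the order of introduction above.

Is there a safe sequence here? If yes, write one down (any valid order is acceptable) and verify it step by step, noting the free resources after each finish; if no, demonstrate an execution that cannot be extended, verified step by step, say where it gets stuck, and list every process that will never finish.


The state is UNSAFE.
Key observation: after T_g, T_b the pool peaks at (3, 2, 2), and each blocked process is short somewhere: T_i on r3; T_h on r3; T_a on r4; T_c on r2, r3.
The run T_g, T_b cannot be extended any further. Step-by-step check:
  pool = (2, 0, 1)
  T_g needs (1, 0, 1) <= (2, 0, 1) -> finishes; pool += (1, 1, 0) = (3, 1, 1)
  T_b needs (2, 1, 1) <= (3, 1, 1) -> finishes; pool += (0, 1, 1) = (3, 2, 2)
  blocked: T_i wants (2, 5, 1), pool (3, 2, 2) — not enough r3
  blocked: T_h wants (3, 4, 1), pool (3, 2, 2) — not enough r3
  blocked: T_a wants (2, 0, 4), pool (3, 2, 2) — not enough r4
  blocked: T_c wants (5, 3, 2), pool (3, 2, 2) — not enough r2 and r3
Permanently blocked: T_i, T_h, T_a and T_c.


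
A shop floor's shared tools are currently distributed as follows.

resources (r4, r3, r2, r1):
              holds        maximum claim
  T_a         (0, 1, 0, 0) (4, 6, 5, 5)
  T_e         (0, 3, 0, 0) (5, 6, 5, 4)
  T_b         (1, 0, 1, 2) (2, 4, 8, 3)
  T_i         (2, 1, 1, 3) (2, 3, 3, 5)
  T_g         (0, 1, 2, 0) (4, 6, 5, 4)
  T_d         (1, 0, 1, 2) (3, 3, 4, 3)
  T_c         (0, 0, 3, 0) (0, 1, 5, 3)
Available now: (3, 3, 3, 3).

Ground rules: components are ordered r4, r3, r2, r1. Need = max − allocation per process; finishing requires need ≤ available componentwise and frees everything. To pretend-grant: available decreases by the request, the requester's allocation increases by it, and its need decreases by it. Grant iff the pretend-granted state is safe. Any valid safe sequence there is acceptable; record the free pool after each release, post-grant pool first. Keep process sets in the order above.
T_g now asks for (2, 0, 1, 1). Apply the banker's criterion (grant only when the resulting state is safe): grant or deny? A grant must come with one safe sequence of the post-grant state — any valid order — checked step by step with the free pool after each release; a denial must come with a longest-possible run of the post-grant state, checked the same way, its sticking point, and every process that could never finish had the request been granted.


GRANT: granting preserves safety; a valid post-grant sequence is T_i, T_c, T_d, T_b, T_e, T_g, T_a.
Key observation: granting shrinks the pool to (1, 3, 2, 2), yet T_i still fits and the chain goes through.
Step-by-step check of the post-grant state:
  pool = (1, 3, 2, 2)
  T_i: need (0, 2, 2, 2) fits (1, 3, 2, 2); releases (2, 1, 1, 3), pool now (3, 4, 3, 5)
  T_c: need (0, 1, 2, 3) fits (3, 4, 3, 5); releases (0, 0, 3, 0), pool now (3, 4, 6, 5)
  T_d: need (2, 3, 3, 1) fits (3, 4, 6, 5); releases (1, 0, 1, 2), pool now (4, 4, 7, 7)
  T_b: need (1, 4, 7, 1) fits (4, 4, 7, 7); releases (1, 0, 1, 2), pool now (5, 4, 8, 9)
  T_e: need (5, 3, 5, 4) fits (5, 4, 8, 9); releases (0, 3, 0, 0), pool now (5, 7, 8, 9)
  T_g: need (2, 5, 2, 3) fits (5, 7, 8, 9); releases (2, 1, 3, 1), pool now (7, 8, 11, 10)
  T_a: need (4, 5, 5, 5) fits (7, 8, 11, 10); releases (0, 1, 0, 0), pool now (7, 9, 11, 10)


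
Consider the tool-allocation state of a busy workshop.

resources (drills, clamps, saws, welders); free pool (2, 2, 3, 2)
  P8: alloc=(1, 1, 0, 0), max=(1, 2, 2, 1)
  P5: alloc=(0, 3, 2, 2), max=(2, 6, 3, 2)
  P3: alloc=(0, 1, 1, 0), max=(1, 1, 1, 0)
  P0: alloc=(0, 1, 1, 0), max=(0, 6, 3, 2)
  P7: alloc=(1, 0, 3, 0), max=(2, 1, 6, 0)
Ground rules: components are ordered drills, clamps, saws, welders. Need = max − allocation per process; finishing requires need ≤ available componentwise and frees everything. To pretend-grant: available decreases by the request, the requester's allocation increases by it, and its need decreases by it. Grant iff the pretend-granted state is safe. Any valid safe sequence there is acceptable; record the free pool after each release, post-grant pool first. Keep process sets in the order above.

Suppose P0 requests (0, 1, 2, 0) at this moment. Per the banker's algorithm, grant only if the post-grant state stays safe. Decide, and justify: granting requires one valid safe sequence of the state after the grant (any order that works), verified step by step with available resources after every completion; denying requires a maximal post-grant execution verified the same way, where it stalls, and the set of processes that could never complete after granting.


GRANT. The post-grant state is safe; one safe sequence: P3, P8, P5, P0, P7.
Key observation: (2, 1, 1, 2) free after granting still covers P3 first, and each release covers the next.
Step-by-step check of the post-grant state:
  pool = (2, 1, 1, 2)
  P3: need (1, 0, 0, 0) fits (2, 1, 1, 2); releases (0, 1, 1, 0), pool now (2, 2, 2, 2)
  P8: need (0, 1, 2, 1) fits (2, 2, 2, 2); releases (1, 1, 0, 0), pool now (3, 3, 2, 2)
  P5: need (2, 3, 1, 0) fits (3, 3, 2, 2); releases (0, 3, 2, 2), pool now (3, 6, 4, 4)
  P0: need (0, 4, 0, 2) fits (3, 6, 4, 4); releases (0, 2, 3, 0), pool now (3, 8, 7, 4)
  P7: need (1, 1, 3, 0) fits (3, 8, 7, 4); releases (1, 0, 3, 0), pool now (4, 8, 10, 4)


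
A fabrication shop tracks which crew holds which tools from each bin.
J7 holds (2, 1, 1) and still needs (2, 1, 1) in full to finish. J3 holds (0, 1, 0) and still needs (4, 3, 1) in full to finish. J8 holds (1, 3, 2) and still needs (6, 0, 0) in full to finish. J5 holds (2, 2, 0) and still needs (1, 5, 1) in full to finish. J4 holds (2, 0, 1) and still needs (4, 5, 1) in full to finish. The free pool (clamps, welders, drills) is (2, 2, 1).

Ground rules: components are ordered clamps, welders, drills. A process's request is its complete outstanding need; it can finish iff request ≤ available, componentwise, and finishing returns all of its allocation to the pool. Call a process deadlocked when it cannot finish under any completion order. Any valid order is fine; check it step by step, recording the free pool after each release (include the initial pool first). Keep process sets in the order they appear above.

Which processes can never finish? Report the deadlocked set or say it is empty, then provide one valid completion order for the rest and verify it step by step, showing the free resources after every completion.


Deadlocked set: J8, J5 and J4.
Key observation: after J7, J3 the pool peaks at (4, 4, 2), and each blocked process is short somewhere: J8 on clamps; J5 on welders; J4 on welders.
One completion order for the rest: J7, J3. Check, step by step:
  pool = (2, 2, 1)
  J7: need (2, 1, 1) fits (2, 2, 1); releases (2, 1, 1), pool now (4, 3, 2)
  J3: need (4, 3, 1) fits (4, 3, 2); releases (0, 1, 0), pool now (4, 4, 2)
None of the blocked processes ever fits:
  J8 still needs (6, 0, 0) but only (4, 4, 2) is free — short on clamps
  J5 still needs (1, 5, 1) but only (4, 4, 2) is free — short on welders
  J4 still needs (4, 5, 1) but only (4, 4, 2) is free — short on welders


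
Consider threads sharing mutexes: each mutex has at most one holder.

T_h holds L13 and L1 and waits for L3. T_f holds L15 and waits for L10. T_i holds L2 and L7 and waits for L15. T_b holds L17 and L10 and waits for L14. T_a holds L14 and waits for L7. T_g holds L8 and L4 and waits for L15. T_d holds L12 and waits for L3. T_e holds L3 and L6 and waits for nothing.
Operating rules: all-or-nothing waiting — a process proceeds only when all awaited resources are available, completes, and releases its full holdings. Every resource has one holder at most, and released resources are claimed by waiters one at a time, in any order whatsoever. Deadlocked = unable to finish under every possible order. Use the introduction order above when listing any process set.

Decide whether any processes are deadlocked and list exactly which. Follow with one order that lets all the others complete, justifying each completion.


Deadlocked: T_f, T_i, T_b, T_a and T_g.
Key observation: the wait chain closes on itself along T_f -> T_b -> T_a -> T_i -> T_f; T_g waits into the deadlock from upstream.
A valid finishing order for the others: T_e, T_d, T_h.
Walking it through:
  T_e waits on nothing -> runs at once and releases L3 and L6
  run T_d (all its waits — L3 — are resolved); releases L12
  run T_h (all its waits — L3 — are resolved); releases L13 and L1


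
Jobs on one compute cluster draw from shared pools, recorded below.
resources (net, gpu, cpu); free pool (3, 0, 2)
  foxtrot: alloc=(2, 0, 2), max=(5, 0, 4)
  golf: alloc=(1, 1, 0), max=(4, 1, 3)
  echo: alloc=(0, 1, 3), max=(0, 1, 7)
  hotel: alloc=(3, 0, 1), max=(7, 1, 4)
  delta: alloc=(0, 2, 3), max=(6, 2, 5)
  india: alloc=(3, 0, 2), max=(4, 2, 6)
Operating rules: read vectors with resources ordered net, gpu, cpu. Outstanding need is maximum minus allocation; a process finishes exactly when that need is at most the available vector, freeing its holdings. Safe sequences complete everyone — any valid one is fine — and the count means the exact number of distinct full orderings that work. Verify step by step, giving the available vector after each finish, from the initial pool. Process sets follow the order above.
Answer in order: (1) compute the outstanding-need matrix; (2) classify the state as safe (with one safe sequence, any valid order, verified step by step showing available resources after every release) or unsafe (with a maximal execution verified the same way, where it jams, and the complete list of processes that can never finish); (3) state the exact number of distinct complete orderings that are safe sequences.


(1) Remaining need (order net, gpu, cpu):
  foxtrot: (3, 0, 2)
  golf: (3, 0, 3)
  echo: (0, 0, 4)
  hotel: (4, 1, 3)
  delta: (6, 0, 2)
  india: (1, 2, 4)
(2) SAFE — a valid safe sequence is foxtrot, echo, hotel, delta, golf, india.
Key observation: at foxtrot the run first touches a limit — (3, 0, 2) against (3, 0, 2), exact on a resource it actually requests.
Verifying each step:
  pool = (3, 0, 2)
  foxtrot needs (3, 0, 2) <= (3, 0, 2) -> finishes; pool += (2, 0, 2) = (5, 0, 4)
  echo needs (0, 0, 4) <= (5, 0, 4) -> finishes; pool += (0, 1, 3) = (5, 1, 7)
  hotel needs (4, 1, 3) <= (5, 1, 7) -> finishes; pool += (3, 0, 1) = (8, 1, 8)
  delta needs (6, 0, 2) <= (8, 1, 8) -> finishes; pool += (0, 2, 3) = (8, 3, 11)
  golf needs (3, 0, 3) <= (8, 3, 11) -> finishes; pool += (1, 1, 0) = (9, 4, 11)
  india needs (1, 2, 4) <= (9, 4, 11) -> finishes; pool += (3, 0, 2) = (12, 4, 13)
(3) Precisely 26 of the possible complete orderings are safe sequences.


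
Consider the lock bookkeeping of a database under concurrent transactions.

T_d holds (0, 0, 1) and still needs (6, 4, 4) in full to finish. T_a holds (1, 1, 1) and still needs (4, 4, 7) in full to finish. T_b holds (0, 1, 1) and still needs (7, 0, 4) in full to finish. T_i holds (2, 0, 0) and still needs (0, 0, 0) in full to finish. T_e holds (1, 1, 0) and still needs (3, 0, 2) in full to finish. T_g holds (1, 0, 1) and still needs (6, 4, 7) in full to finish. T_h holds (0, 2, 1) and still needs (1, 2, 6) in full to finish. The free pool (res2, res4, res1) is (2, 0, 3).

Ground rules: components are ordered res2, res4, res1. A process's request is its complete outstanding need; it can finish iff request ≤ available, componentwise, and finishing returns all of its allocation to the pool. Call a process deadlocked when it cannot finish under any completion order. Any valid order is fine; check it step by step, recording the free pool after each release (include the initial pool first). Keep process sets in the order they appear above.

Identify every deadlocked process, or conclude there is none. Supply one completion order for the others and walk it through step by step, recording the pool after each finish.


Deadlocked set: T_d, T_a, T_b, T_g and T_h.
Key observation: res1 is the bottleneck — with T_i, T_e done the pool holds (5, 1, 3), short of every remaining need.
One completion order for the rest: T_i, T_e. Step-by-step check:
  pool = (2, 0, 3)
  run T_i (needs (0, 0, 0), free (2, 0, 3)); after release of (2, 0, 0) the pool is (4, 0, 3)
  run T_e (needs (3, 0, 2), free (4, 0, 3)); after release of (1, 1, 0) the pool is (5, 1, 3)
The stuck group stays short no matter what:
  T_d cannot run: need (6, 4, 4) vs free (5, 1, 3) (insufficient res2, res4 and res1)
  T_a cannot run: need (4, 4, 7) vs free (5, 1, 3) (insufficient res4 and res1)
  T_b cannot run: need (7, 0, 4) vs free (5, 1, 3) (insufficient res2 and res1)
  T_g cannot run: need (6, 4, 7) vs free (5, 1, 3) (insufficient res2, res4 and res1)
  T_h cannot run: need (1, 2, 6) vs free (5, 1, 3) (insufficient res4 and res1)


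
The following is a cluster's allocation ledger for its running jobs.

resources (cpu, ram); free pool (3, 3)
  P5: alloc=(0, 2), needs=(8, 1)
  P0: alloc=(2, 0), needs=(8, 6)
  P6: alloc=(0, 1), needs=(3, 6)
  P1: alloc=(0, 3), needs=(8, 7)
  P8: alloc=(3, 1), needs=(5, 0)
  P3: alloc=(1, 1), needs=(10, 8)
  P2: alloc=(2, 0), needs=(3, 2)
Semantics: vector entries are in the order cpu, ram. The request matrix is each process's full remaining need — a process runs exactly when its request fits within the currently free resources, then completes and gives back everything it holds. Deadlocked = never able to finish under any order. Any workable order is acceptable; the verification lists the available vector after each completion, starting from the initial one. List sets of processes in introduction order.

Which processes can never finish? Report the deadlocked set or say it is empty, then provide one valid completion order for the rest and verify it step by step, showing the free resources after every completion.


The deadlocked set is empty.
Key observation: beginning at P2, releases accumulate fast enough that every process eventually fits.
A valid finishing order for the others: P2, P8, P5, P0, P6, P1, P3. Check, step by step:
  pool = (3, 3)
  P2 needs (3, 2) <= (3, 3) -> finishes; pool += (2, 0) = (5, 3)
  P8 needs (5, 0) <= (5, 3) -> finishes; pool += (3, 1) = (8, 4)
  P5 needs (8, 1) <= (8, 4) -> finishes; pool += (0, 2) = (8, 6)
  P0 needs (8, 6) <= (8, 6) -> finishes; pool += (2, 0) = (10, 6)
  P6 needs (3, 6) <= (10, 6) -> finishes; pool += (0, 1) = (10, 7)
  P1 needs (8, 7) <= (10, 7) -> finishes; pool += (0, 3) = (10, 10)
  P3 needs (10, 8) <= (10, 10) -> finishes; pool += (1, 1) = (11, 11)


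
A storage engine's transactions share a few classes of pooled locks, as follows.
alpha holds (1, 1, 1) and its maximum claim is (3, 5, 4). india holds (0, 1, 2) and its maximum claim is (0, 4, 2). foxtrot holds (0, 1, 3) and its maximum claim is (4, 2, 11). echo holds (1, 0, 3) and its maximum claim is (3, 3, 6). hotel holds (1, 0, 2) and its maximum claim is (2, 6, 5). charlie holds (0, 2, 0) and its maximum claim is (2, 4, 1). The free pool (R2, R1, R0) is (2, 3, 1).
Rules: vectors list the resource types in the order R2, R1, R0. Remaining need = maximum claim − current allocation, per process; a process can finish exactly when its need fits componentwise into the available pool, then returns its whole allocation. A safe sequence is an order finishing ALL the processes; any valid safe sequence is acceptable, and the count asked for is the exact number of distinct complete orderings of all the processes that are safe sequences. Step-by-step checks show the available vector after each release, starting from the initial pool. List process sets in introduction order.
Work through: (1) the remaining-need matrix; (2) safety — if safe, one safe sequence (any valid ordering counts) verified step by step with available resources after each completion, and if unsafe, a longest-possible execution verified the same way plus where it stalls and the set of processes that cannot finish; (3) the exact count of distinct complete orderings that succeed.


(1) Need matrix, components ordered R2, R1, R0:
  alpha: (2, 4, 3)
  india: (0, 3, 0)
  foxtrot: (4, 1, 8)
  echo: (2, 3, 3)
  hotel: (1, 6, 3)
  charlie: (2, 2, 1)
(2) SAFE — a valid safe sequence is india, charlie, echo, alpha, hotel, foxtrot.
Key observation: the first exact fit in this order is india — it needs (0, 3, 0) with (2, 3, 1) free, meeting a requested resource to the last unit.
Verifying each step:
  pool = (2, 3, 1)
  india needs (0, 3, 0) <= (2, 3, 1) -> finishes; pool += (0, 1, 2) = (2, 4, 3)
  charlie needs (2, 2, 1) <= (2, 4, 3) -> finishes; pool += (0, 2, 0) = (2, 6, 3)
  echo needs (2, 3, 3) <= (2, 6, 3) -> finishes; pool += (1, 0, 3) = (3, 6, 6)
  alpha needs (2, 4, 3) <= (3, 6, 6) -> finishes; pool += (1, 1, 1) = (4, 7, 7)
  hotel needs (1, 6, 3) <= (4, 7, 7) -> finishes; pool += (1, 0, 2) = (5, 7, 9)
  foxtrot needs (4, 1, 8) <= (5, 7, 9) -> finishes; pool += (0, 1, 3) = (5, 8, 12)
(3) Exactly 23 of the possible complete orderings are safe sequences.


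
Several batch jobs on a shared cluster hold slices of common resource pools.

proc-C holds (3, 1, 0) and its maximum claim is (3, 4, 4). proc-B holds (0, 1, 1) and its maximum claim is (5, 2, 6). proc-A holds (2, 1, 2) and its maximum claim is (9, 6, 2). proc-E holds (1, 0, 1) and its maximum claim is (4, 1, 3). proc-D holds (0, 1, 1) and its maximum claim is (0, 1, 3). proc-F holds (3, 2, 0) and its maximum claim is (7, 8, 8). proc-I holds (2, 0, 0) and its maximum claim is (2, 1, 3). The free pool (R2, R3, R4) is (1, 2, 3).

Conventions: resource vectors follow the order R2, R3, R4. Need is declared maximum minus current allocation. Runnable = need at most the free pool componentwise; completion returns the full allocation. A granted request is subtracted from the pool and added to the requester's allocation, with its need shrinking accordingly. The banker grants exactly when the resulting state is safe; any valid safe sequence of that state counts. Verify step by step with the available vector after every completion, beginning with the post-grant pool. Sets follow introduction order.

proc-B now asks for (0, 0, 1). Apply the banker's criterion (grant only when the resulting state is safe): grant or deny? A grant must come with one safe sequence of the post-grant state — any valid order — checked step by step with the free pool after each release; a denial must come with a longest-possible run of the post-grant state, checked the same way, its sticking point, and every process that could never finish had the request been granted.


GRANT. The post-grant state is safe; one safe sequence: proc-D, proc-I, proc-E, proc-C, proc-B, proc-A, proc-F.
Key observation: the transfer keeps a workable pool ((1, 2, 2)); proc-D starts the safe sequence.
Check on the post-grant state, step by step:
  pool = (1, 2, 2)
  proc-D: need (0, 0, 2) fits (1, 2, 2); releases (0, 1, 1), pool now (1, 3, 3)
  proc-I: need (0, 1, 3) fits (1, 3, 3); releases (2, 0, 0), pool now (3, 3, 3)
  proc-E: need (3, 1, 2) fits (3, 3, 3); releases (1, 0, 1), pool now (4, 3, 4)
  proc-C: need (0, 3, 4) fits (4, 3, 4); releases (3, 1, 0), pool now (7, 4, 4)
  proc-B: need (5, 1, 4) fits (7, 4, 4); releases (0, 1, 2), pool now (7, 5, 6)
  proc-A: need (7, 5, 0) fits (7, 5, 6); releases (2, 1, 2), pool now (9, 6, 8)
  proc-F: need (4, 6, 8) fits (9, 6, 8); releases (3, 2, 0), pool now (12, 8, 8)


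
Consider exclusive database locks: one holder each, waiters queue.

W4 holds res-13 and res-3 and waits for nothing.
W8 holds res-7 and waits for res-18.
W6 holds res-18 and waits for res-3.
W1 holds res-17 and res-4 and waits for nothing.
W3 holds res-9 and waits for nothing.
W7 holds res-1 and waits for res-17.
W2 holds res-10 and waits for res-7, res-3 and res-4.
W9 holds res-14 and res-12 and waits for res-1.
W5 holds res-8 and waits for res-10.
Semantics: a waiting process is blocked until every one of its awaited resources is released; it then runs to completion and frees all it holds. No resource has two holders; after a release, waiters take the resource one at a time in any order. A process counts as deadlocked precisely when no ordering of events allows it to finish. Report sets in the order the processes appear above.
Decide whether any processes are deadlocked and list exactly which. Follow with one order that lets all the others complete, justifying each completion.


No process is deadlocked.
Key observation: there is no circular wait here — follow any chain and it reaches a process that is free to run now.
One completion order for the rest: W1, W4, W7, W6, W8, W9, W2, W5, W3.
Check, step by step:
  W1 waits on nothing -> runs at once and releases res-17 and res-4
  W4 waits on nothing -> runs at once and releases res-13 and res-3
  run W7 (all its waits — res-17 — are resolved); releases res-1
  run W6 (all its waits — res-3 — are resolved); releases res-18
  run W8 (all its waits — res-18 — are resolved); releases res-7
  run W9 (all its waits — res-1 — are resolved); releases res-14 and res-12
  run W2 (all its waits — res-7, res-3 and res-4 — are resolved); releases res-10
  run W5 (all its waits — res-10 — are resolved); releases res-8
  W3 waits on nothing -> runs at once and releases res-9


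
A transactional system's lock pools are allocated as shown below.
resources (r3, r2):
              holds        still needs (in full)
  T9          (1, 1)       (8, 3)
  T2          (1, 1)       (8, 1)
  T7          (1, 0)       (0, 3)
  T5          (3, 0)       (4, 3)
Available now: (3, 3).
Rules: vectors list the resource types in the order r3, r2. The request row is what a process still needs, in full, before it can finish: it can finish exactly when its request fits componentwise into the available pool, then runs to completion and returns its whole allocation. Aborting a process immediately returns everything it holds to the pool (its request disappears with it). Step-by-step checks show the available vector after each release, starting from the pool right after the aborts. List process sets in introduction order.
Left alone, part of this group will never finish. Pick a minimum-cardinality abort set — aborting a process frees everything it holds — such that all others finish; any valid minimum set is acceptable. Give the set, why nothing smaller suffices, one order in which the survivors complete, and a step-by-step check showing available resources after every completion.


Minimum abort set: T2.
Key observation: T9 could never have finished before the abort; with (1, 1) returned by T2, it fits at step 3.
Minimality: the empty abort set fails — the state is deadlocked as it stands.
The survivors complete as T5, T7, T9. Verifying each step (starting from the post-abort pool):
  pool = (4, 4)
  T5: need (4, 3) fits (4, 4); releases (3, 0), pool now (7, 4)
  T7: need (0, 3) fits (7, 4); releases (1, 0), pool now (8, 4)
  T9: need (8, 3) fits (8, 4); releases (1, 1), pool now (9, 5)


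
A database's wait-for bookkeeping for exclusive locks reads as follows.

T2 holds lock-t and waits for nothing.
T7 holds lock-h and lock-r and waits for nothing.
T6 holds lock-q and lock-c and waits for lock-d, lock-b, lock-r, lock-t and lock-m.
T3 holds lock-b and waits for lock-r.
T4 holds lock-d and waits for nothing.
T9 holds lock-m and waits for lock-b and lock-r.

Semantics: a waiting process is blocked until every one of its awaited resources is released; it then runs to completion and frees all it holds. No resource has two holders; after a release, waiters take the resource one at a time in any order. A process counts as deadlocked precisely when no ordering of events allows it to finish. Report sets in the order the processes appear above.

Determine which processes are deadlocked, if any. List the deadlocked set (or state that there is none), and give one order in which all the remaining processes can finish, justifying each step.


No process is deadlocked.
Key observation: the wait graph is acyclic; completion cascades from the unblocked processes through everyone else.
The rest can finish in the order T7, T2, T3, T4, T9, T6.
Walking it through:
  T7 waits on nothing -> runs at once and releases lock-h and lock-r
  T2 waits on nothing -> runs at once and releases lock-t
  run T3 (all its waits — lock-r — are resolved); releases lock-b
  T4 waits on nothing -> runs at once and releases lock-d
  run T9 (all its waits — lock-b and lock-r — are resolved); releases lock-m
  run T6 (all its waits — lock-d, lock-b, lock-r, lock-t and lock-m — are resolved); releases lock-q and lock-c


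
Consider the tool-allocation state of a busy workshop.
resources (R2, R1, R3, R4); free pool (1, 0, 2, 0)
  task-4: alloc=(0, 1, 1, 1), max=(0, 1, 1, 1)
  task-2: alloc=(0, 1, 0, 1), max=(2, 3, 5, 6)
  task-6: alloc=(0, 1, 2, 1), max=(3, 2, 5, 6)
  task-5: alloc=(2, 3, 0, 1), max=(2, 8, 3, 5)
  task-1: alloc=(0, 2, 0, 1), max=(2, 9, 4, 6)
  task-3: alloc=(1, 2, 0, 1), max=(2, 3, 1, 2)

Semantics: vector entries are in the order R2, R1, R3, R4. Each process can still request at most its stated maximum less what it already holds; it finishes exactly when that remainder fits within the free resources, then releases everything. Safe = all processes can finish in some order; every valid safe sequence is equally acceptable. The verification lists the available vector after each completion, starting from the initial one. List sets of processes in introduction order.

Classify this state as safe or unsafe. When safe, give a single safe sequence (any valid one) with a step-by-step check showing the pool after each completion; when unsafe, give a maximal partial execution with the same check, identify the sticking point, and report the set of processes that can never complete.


The state is UNSAFE.
Key observation: after task-4, task-3 complete, (2, 3, 3, 2) is the best the pool ever gets, yet each leftover process wants more R4.
The run task-4, task-3 cannot be extended any further. Verifying each step:
  pool = (1, 0, 2, 0)
  run task-4 (needs (0, 0, 0, 0), free (1, 0, 2, 0)); after release of (0, 1, 1, 1) the pool is (1, 1, 3, 1)
  run task-3 (needs (1, 1, 1, 1), free (1, 1, 3, 1)); after release of (1, 2, 0, 1) the pool is (2, 3, 3, 2)
  blocked: task-2 wants (2, 2, 5, 5), pool (2, 3, 3, 2) — not enough R3 and R4
  blocked: task-6 wants (3, 1, 3, 5), pool (2, 3, 3, 2) — not enough R2 and R4
  blocked: task-5 wants (0, 5, 3, 4), pool (2, 3, 3, 2) — not enough R1 and R4
  blocked: task-1 wants (2, 7, 4, 5), pool (2, 3, 3, 2) — not enough R1, R3 and R4
Never able to finish: task-2, task-6, task-5 and task-1.
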